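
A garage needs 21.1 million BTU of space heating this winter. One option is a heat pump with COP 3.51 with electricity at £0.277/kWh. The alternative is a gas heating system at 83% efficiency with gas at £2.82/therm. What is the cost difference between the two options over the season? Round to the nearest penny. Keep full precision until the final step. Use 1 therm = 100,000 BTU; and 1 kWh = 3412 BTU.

£228.86

Heat load = 21.1 × 10⁶ BTU = 21,100,000 BTU
Gas: input = 21,100,000 / 0.83 = 25,421,687 BTU = 254.2 therm → 254.2 × £2.82 = £716.89
Heat pump: 21,100,000 BTU / 3412 = 6,184 kWh heat; / 3.51 = 1,762 kWh in → × £0.277 = £488.03
Difference = |£716.89 − £488.03| = £228.86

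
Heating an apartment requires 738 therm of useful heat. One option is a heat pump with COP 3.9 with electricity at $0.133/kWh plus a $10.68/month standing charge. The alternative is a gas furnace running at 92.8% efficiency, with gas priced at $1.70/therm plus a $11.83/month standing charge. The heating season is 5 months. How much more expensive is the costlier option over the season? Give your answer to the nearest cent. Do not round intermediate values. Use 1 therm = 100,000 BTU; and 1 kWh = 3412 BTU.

$620.07

Heat load = 738 therm × 100,000 = 73,800,000 BTU
Gas: input = 73,800,000 / 0.928 = 79,525,862 BTU = 795.3 therm → 795.3 × $1.70 = $1,351.94; + 5 × $11.83 standing = $1,411.09
Heat pump: 73,800,000 BTU / 3412 = 21,630 kWh heat; / 3.9 = 5,546 kWh in → × $0.133 = $737.62; + 5 × $10.68 standing = $791.02
Difference = |$1,411.09 − $791.02| = $620.07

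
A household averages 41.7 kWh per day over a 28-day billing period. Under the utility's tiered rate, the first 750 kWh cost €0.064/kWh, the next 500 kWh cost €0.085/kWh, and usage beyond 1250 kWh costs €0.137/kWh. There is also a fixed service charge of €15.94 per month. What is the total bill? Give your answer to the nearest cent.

€99.44

Usage = 41.7 kWh/day × 28 days = 1167.6 kWh
First 750 kWh × €0.064 = €48.00
Next 417.6 kWh × €0.085 = €35.50
Remaining tier: 0 kWh (not reached)
Energy charge = €83.50; + service €15.94 = €99.44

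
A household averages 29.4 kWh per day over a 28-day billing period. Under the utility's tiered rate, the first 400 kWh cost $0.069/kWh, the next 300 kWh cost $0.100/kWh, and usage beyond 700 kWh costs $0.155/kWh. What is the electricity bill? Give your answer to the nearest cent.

Usage = 29.4 kWh/day × 28 days = 823.2 kWh
First 400 kWh × $0.069 = $27.60
Next 300 kWh × $0.100 = $30.00
Remaining 123.2 kWh × $0.155 = $19.10
Total = $76.70

$76.70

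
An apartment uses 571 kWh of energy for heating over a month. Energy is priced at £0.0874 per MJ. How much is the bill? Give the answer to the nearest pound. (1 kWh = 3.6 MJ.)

£180

571 kWh × (3.6 MJ/kWh) = 2,056 MJ
Cost = 2,056 MJ × £0.0874/MJ = £179.66 ≈ £180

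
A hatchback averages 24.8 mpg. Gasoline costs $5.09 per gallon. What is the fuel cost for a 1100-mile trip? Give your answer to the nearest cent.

Fuel = 1100 mi / 24.8 mpg = 44.35 gal
Cost = 44.35 gal × $5.09/gal = $225.77

$225.77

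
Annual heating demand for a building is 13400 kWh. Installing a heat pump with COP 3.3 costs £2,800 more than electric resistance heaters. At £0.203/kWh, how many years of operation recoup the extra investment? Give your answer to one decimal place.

1.5 years

Resistance: 13400 kWh × £0.203 = £2,720.20/yr
Heat pump: 13400 / 3.3 = 4061 kWh in → × £0.203 = £824.30/yr
Annual savings = £1,895.90
Payback = £2,800 / £1,895.90 = 1.48 years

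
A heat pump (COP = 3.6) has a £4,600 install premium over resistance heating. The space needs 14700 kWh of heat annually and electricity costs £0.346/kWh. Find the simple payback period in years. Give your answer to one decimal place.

1.3 years

Resistance: 14700 kWh × £0.346 = £5,086.20/yr
Heat pump: 14700 / 3.6 = 4083 kWh in → × £0.346 = £1,412.83/yr
Annual savings = £3,673.37
Payback = £4,600 / £3,673.37 = 1.25 years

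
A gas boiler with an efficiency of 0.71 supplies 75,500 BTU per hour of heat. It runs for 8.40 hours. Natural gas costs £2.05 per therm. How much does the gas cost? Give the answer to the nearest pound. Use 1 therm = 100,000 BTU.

£18

Heat delivered = 75,500 BTU/h × 8.40 h = 634,200 BTU
Gas input = 634,200 / 0.71 = 893,239 BTU
= 893,239 / 100,000 = 8.932 therm
Cost = 8.932 × £2.05/therm = £18.31 ≈ £18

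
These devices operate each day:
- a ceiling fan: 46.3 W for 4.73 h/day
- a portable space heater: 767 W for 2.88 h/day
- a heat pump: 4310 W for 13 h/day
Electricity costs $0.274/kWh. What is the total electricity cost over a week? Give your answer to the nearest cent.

ceiling fan: 46.3 W × 4.73 h × 7 d = 1,533 Wh = 1.533 kWh
portable space heater: 767 W × 2.88 h × 7 d = 15,463 Wh = 15.46 kWh
heat pump: 4310 W × 13 h × 7 d = 392,210 Wh = 392.2 kWh
Total energy = 1.533 + 15.46 + 392.2 = 409.2 kWh
Cost = 409.2 kWh × $0.274 = $112.12

$112.12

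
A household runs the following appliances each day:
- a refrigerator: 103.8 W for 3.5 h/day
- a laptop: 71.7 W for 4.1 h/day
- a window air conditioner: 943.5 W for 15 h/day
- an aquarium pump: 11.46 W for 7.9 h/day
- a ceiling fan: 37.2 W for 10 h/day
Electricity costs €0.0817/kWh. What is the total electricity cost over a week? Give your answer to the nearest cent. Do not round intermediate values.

refrigerator: 103.8 W × 3.5 h × 7 d = 2,543 Wh = 2.543 kWh
laptop: 71.7 W × 4.1 h × 7 d = 2,058 Wh = 2.058 kWh
window air conditioner: 943.5 W × 15 h × 7 d = 99,068 Wh = 99.07 kWh
aquarium pump: 11.46 W × 7.9 h × 7 d = 634 Wh = 0.6337 kWh
ceiling fan: 37.2 W × 10 h × 7 d = 2,604 Wh = 2.604 kWh
Total energy = 2.543 + 2.058 + 99.07 + 0.6337 + 2.604 = 106.9 kWh
Cost = 106.9 kWh × €0.0817 = €8.73

€8.73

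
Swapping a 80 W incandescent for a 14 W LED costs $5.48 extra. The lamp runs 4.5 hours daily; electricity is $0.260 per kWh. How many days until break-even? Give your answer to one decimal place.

Power saved = 80 − 14 = 66 W
Daily energy saved = 66 W × 4.5 h = 297 Wh = 0.297 kWh
Daily savings = 0.297 × $0.260 = $0.0772
Payback = $5.48 / $0.0772 per day = 70.97 days

71.0 days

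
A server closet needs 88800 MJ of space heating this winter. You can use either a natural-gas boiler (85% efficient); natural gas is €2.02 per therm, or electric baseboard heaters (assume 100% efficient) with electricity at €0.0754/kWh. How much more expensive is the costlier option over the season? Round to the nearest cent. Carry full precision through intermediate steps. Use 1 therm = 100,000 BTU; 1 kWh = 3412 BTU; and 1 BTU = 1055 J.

Heat load = 88800 MJ = 88,800,000,000 J / 1055 = 84,170,616 BTU
Gas: input = 84,170,616 / 0.85 = 99,024,254 BTU = 990.2 therm → 990.2 × €2.02 = €2,000.29
Electric: 84,170,616 BTU / 3412 = 24,670 kWh → × €0.0754 = €1,860.04
Difference = |€2,000.29 − €1,860.04| = €140.25

€140.25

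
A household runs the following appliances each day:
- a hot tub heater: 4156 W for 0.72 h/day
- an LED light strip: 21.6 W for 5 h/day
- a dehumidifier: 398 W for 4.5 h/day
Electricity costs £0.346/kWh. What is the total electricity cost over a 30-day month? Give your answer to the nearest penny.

£50.77

hot tub heater: 4156 W × 0.72 h × 30 d = 89,770 Wh = 89.77 kWh
LED light strip: 21.6 W × 5 h × 30 d = 3,240 Wh = 3.24 kWh
dehumidifier: 398 W × 4.5 h × 30 d = 53,730 Wh = 53.73 kWh
Total energy = 89.77 + 3.24 + 53.73 = 146.7 kWh
Cost = 146.7 kWh × £0.346 = £50.77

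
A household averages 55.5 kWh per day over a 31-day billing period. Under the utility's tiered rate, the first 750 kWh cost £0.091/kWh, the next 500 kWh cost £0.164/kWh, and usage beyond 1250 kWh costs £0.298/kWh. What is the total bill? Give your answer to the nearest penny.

Usage = 55.5 kWh/day × 31 days = 1720.5 kWh
First 750 kWh × £0.091 = £68.25
Next 500 kWh × £0.164 = £82.00
Remaining 470.5 kWh × £0.298 = £140.21
Total = £290.46

£290.46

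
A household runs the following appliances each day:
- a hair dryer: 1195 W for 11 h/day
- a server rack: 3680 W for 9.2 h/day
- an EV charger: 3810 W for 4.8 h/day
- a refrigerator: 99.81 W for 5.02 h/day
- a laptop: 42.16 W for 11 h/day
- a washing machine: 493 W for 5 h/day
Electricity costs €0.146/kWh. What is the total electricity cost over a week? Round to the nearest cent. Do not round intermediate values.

hair dryer: 1195 W × 11 h × 7 d = 92,015 Wh = 92.02 kWh
server rack: 3680 W × 9.2 h × 7 d = 236,992 Wh = 237 kWh
EV charger: 3810 W × 4.8 h × 7 d = 128,016 Wh = 128 kWh
refrigerator: 99.81 W × 5.02 h × 7 d = 3,507 Wh = 3.507 kWh
laptop: 42.16 W × 11 h × 7 d = 3,246 Wh = 3.246 kWh
washing machine: 493 W × 5 h × 7 d = 17,255 Wh = 17.25 kWh
Total energy = 92.02 + 237 + 128 + 3.507 + 3.246 + 17.25 = 481 kWh
Cost = 481 kWh × €0.146 = €70.23

€70.23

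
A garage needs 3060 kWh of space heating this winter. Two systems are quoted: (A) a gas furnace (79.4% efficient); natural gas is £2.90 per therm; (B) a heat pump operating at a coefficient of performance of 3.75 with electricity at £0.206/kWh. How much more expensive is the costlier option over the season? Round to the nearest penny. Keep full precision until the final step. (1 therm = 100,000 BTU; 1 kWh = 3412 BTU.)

£213.24

Heat load = 3060 kWh × 3412 = 10,440,720 BTU
Gas: input = 10,440,720 / 0.794 = 13,149,521 BTU = 131.5 therm → 131.5 × £2.90 = £381.34
Heat pump: 10,440,720 BTU / 3412 = 3,060 kWh heat; / 3.75 = 816 kWh in → × £0.206 = £168.10
Difference = |£381.34 − £168.10| = £213.24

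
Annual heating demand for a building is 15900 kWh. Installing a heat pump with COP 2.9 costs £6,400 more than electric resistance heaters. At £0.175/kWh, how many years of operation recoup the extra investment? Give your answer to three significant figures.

3.51 years

Resistance: 15900 kWh × £0.175 = £2,782.50/yr
Heat pump: 15900 / 2.9 = 5483 kWh in → × £0.175 = £959.48/yr
Annual savings = £1,823.02
Payback = £6,400 / £1,823.02 = 3.51 years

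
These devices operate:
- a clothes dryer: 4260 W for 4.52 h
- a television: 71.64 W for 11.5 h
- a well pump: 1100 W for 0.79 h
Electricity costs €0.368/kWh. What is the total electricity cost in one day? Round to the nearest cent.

€7.71

clothes dryer: 4260 W × 4.52 h = 19,255 Wh = 19.26 kWh
television: 71.64 W × 11.5 h = 824 Wh = 0.8239 kWh
well pump: 1100 W × 0.79 h = 869 Wh = 0.869 kWh
Total energy = 19.26 + 0.8239 + 0.869 = 20.95 kWh
Cost = 20.95 kWh × €0.368 = €7.71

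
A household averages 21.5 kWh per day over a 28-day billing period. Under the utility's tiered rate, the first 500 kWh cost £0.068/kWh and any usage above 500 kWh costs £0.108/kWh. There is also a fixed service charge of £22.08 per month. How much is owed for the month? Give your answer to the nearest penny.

Usage = 21.5 kWh/day × 28 days = 602 kWh
First 500 kWh × £0.068 = £34.00
Remaining 102 kWh × £0.108 = £11.02
Energy charge = £45.02; + service £22.08 = £67.10

£67.10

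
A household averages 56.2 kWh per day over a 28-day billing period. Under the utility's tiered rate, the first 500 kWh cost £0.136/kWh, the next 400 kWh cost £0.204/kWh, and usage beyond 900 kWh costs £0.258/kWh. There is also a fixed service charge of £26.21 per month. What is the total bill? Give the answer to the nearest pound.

£350

Usage = 56.2 kWh/day × 28 days = 1573.6 kWh
First 500 kWh × £0.136 = £68.00
Next 400 kWh × £0.204 = £81.60
Remaining 673.6 kWh × £0.258 = £173.79
Energy charge = £323.39; + service £26.21 = £349.60 ≈ £350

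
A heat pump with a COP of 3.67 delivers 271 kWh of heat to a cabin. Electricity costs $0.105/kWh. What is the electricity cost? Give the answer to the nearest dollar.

Electrical input = 271 kWh / 3.67 = 73.84 kWh
Cost = 73.84 × $0.105/kWh = $7.75 ≈ $8

$8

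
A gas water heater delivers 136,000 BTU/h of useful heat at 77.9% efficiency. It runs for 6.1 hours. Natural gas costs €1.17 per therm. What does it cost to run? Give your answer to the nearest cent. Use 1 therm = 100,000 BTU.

€12.46

Heat delivered = 136,000 BTU/h × 6.1 h = 829,600 BTU
Gas input = 829,600 / 0.779 = 1,064,955 BTU
= 1,064,955 / 100,000 = 10.65 therm
Cost = 10.65 × €1.17/therm = €12.46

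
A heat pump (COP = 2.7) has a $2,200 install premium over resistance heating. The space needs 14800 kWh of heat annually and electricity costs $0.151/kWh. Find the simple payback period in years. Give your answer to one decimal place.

1.6 years

Resistance: 14800 kWh × $0.151 = $2,234.80/yr
Heat pump: 14800 / 2.7 = 5481 kWh in → × $0.151 = $827.70/yr
Annual savings = $1,407.10
Payback = $2,200 / $1,407.10 = 1.56 years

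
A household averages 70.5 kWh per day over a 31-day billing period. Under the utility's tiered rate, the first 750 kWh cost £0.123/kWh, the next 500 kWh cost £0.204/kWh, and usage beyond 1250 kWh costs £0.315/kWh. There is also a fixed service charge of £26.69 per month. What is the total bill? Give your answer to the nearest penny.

Usage = 70.5 kWh/day × 31 days = 2185.5 kWh
First 750 kWh × £0.123 = £92.25
Next 500 kWh × £0.204 = £102.00
Remaining 935.5 kWh × £0.315 = £294.68
Energy charge = £488.93; + service £26.69 = £515.62

£515.62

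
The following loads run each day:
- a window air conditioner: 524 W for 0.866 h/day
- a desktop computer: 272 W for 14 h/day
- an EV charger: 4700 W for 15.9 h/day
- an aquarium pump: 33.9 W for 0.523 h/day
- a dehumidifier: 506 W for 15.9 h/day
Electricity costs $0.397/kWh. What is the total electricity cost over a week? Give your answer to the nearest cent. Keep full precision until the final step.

$241.93

window air conditioner: 524 W × 0.866 h × 7 d = 3,176 Wh = 3.176 kWh
desktop computer: 272 W × 14 h × 7 d = 26,656 Wh = 26.66 kWh
EV charger: 4700 W × 15.9 h × 7 d = 523,110 Wh = 523.1 kWh
aquarium pump: 33.9 W × 0.523 h × 7 d = 124 Wh = 0.1241 kWh
dehumidifier: 506 W × 15.9 h × 7 d = 56,318 Wh = 56.32 kWh
Total energy = 3.176 + 26.66 + 523.1 + 0.1241 + 56.32 = 609.4 kWh
Cost = 609.4 kWh × $0.397 = $241.93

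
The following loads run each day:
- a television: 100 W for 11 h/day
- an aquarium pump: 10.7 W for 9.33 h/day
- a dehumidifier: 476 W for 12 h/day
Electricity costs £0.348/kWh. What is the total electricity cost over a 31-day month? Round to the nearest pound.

£75

television: 100 W × 11 h × 31 d = 34,100 Wh = 34.1 kWh
aquarium pump: 10.7 W × 9.33 h × 31 d = 3,095 Wh = 3.095 kWh
dehumidifier: 476 W × 12 h × 31 d = 177,072 Wh = 177.1 kWh
Total energy = 34.1 + 3.095 + 177.1 = 214.3 kWh
Cost = 214.3 kWh × £0.348 = £74.56 ≈ £75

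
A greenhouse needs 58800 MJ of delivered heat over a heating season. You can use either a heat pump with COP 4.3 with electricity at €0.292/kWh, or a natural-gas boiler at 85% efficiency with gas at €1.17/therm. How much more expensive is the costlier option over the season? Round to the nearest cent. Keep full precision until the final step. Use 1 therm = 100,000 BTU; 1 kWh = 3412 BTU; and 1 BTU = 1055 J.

€342.08

Heat load = 58800 MJ = 58,800,000,000 J / 1055 = 55,734,597 BTU
Gas: input = 55,734,597 / 0.85 = 65,570,114 BTU = 655.7 therm → 655.7 × €1.17 = €767.17
Heat pump: 55,734,597 BTU / 3412 = 16,330 kWh heat; / 4.3 = 3,799 kWh in → × €0.292 = €1,109.25
Difference = |€767.17 − €1,109.25| = €342.08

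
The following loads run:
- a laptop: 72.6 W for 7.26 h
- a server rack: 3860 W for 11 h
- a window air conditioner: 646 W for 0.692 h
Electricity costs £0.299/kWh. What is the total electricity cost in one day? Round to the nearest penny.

£12.99

laptop: 72.6 W × 7.26 h = 527 Wh = 0.5271 kWh
server rack: 3860 W × 11 h = 42,460 Wh = 42.46 kWh
window air conditioner: 646 W × 0.692 h = 447 Wh = 0.447 kWh
Total energy = 0.5271 + 42.46 + 0.447 = 43.43 kWh
Cost = 43.43 kWh × £0.299 = £12.99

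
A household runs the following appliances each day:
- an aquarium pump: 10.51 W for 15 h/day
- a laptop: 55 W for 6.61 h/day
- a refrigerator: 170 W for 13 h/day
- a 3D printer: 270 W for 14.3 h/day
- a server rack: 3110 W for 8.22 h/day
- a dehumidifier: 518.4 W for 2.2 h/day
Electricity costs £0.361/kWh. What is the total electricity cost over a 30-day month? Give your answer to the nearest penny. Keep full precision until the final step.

£360.61

aquarium pump: 10.51 W × 15 h × 30 d = 4,730 Wh = 4.729 kWh
laptop: 55 W × 6.61 h × 30 d = 10,906 Wh = 10.91 kWh
refrigerator: 170 W × 13 h × 30 d = 66,300 Wh = 66.3 kWh
3D printer: 270 W × 14.3 h × 30 d = 115,830 Wh = 115.8 kWh
server rack: 3110 W × 8.22 h × 30 d = 766,926 Wh = 766.9 kWh
dehumidifier: 518.4 W × 2.2 h × 30 d = 34,214 Wh = 34.21 kWh
Total energy = 4.729 + 10.91 + 66.3 + 115.8 + 766.9 + 34.21 = 998.9 kWh
Cost = 998.9 kWh × £0.361 = £360.61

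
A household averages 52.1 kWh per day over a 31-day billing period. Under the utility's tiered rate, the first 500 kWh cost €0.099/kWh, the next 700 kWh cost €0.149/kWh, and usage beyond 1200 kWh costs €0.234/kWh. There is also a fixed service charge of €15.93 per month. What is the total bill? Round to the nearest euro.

Usage = 52.1 kWh/day × 31 days = 1615.1 kWh
First 500 kWh × €0.099 = €49.50
Next 700 kWh × €0.149 = €104.30
Remaining 415.1 kWh × €0.234 = €97.13
Energy charge = €250.93; + service €15.93 = €266.86 ≈ €267

€267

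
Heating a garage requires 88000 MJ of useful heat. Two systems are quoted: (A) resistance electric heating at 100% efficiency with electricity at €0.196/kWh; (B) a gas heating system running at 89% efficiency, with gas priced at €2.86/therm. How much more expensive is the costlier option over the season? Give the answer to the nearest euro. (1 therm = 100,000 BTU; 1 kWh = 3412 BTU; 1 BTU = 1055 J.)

Heat load = 88000 MJ = 88,000,000,000 J / 1055 = 83,412,322 BTU
Gas: input = 83,412,322 / 0.89 = 93,721,710 BTU = 937.2 therm → 937.2 × €2.86 = €2,680.44
Electric: 83,412,322 BTU / 3412 = 24,450 kWh → × €0.196 = €4,791.56
Difference = |€2,680.44 − €4,791.56| = €2,111.12 ≈ €2111

€2111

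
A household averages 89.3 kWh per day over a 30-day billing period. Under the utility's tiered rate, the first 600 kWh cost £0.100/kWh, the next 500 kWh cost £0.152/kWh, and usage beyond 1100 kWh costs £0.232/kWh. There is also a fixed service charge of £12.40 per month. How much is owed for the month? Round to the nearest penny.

Usage = 89.3 kWh/day × 30 days = 2679 kWh
First 600 kWh × £0.100 = £60.00
Next 500 kWh × £0.152 = £76.00
Remaining 1579 kWh × £0.232 = £366.33
Energy charge = £502.33; + service £12.40 = £514.73

£514.73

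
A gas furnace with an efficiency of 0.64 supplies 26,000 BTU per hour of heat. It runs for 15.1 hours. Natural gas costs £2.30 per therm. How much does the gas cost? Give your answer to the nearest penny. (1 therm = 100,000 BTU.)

£14.11

Heat delivered = 26,000 BTU/h × 15.1 h = 392,600 BTU
Gas input = 392,600 / 0.64 = 613,438 BTU
= 613,438 / 100,000 = 6.134 therm
Cost = 6.134 × £2.30/therm = £14.11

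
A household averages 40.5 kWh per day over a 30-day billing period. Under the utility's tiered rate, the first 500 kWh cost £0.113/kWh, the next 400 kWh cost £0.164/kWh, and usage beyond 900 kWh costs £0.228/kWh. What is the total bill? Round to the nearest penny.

Usage = 40.5 kWh/day × 30 days = 1215 kWh
First 500 kWh × £0.113 = £56.50
Next 400 kWh × £0.164 = £65.60
Remaining 315 kWh × £0.228 = £71.82
Total = £193.92

£193.92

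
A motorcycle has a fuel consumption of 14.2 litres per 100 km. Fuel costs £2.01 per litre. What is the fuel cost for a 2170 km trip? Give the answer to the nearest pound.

£619

Fuel = 14.2 L/100 km × 2170 km / 100 = 308.1 L
Cost = 308.1 L × £2.01/L = £619.36 ≈ £619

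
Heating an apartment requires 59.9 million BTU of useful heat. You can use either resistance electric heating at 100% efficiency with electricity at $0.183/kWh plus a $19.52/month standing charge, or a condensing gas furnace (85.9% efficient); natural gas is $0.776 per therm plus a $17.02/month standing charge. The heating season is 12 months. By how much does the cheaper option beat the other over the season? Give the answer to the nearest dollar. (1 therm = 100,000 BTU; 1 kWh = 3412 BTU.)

$2702

Heat load = 59.9 × 10⁶ BTU = 59,900,000 BTU
Gas: input = 59,900,000 / 0.859 = 69,732,247 BTU = 697.3 therm → 697.3 × $0.776 = $541.12; + 12 × $17.02 standing = $745.36
Electric: 59,900,000 BTU / 3412 = 17,560 kWh → × $0.183 = $3,212.69; + 12 × $19.52 standing = $3,446.93
Difference = |$745.36 − $3,446.93| = $2,701.57 ≈ $2702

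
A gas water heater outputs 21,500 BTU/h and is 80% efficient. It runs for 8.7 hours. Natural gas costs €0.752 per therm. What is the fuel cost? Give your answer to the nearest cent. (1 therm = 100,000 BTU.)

€1.76

Heat delivered = 21,500 BTU/h × 8.7 h = 187,050 BTU
Gas input = 187,050 / 0.80 = 233,812 BTU
= 233,812 / 100,000 = 2.338 therm
Cost = 2.338 × €0.752/therm = €1.76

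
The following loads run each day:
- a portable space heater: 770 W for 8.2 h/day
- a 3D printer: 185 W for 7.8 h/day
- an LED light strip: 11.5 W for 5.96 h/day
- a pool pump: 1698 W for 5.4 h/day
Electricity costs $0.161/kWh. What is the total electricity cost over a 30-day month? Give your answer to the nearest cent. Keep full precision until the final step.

$82.08

portable space heater: 770 W × 8.2 h × 30 d = 189,420 Wh = 189.4 kWh
3D printer: 185 W × 7.8 h × 30 d = 43,290 Wh = 43.29 kWh
LED light strip: 11.5 W × 5.96 h × 30 d = 2,056 Wh = 2.056 kWh
pool pump: 1698 W × 5.4 h × 30 d = 275,076 Wh = 275.1 kWh
Total energy = 189.4 + 43.29 + 2.056 + 275.1 = 509.8 kWh
Cost = 509.8 kWh × $0.161 = $82.08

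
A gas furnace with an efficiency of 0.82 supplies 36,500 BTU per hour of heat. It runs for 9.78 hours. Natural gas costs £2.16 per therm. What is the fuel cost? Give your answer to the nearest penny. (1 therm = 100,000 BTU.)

Heat delivered = 36,500 BTU/h × 9.78 h = 356,970 BTU
Gas input = 356,970 / 0.82 = 435,329 BTU
= 435,329 / 100,000 = 4.353 therm
Cost = 4.353 × £2.16/therm = £9.40

£9.40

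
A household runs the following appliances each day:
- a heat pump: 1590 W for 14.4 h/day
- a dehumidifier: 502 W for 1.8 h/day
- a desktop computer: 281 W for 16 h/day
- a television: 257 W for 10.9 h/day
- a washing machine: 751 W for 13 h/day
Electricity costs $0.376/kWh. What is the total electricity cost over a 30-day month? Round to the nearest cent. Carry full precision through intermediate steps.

heat pump: 1590 W × 14.4 h × 30 d = 686,880 Wh = 686.9 kWh
dehumidifier: 502 W × 1.8 h × 30 d = 27,108 Wh = 27.11 kWh
desktop computer: 281 W × 16 h × 30 d = 134,880 Wh = 134.9 kWh
television: 257 W × 10.9 h × 30 d = 84,039 Wh = 84.04 kWh
washing machine: 751 W × 13 h × 30 d = 292,890 Wh = 292.9 kWh
Total energy = 686.9 + 27.11 + 134.9 + 84.04 + 292.9 = 1,226 kWh
Cost = 1,226 kWh × $0.376 = $460.90

$460.90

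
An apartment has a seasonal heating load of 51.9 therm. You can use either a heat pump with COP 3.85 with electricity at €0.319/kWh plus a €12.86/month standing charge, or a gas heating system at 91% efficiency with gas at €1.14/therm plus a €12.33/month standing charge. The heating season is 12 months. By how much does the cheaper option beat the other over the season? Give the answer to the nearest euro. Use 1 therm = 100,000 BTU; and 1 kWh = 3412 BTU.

€67

Heat load = 51.9 therm × 100,000 = 5,190,000 BTU
Gas: input = 5,190,000 / 0.91 = 5,703,297 BTU = 57.03 therm → 57.03 × €1.14 = €65.02; + 12 × €12.33 standing = €212.98
Heat pump: 5,190,000 BTU / 3412 = 1,521 kWh heat; / 3.85 = 395.1 kWh in → × €0.319 = €126.03; + 12 × €12.86 standing = €280.35
Difference = |€212.98 − €280.35| = €67.38 ≈ €67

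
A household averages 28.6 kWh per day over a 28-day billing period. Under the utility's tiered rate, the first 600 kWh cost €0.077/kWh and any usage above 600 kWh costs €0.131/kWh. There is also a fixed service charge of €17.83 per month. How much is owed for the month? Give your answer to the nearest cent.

€90.33

Usage = 28.6 kWh/day × 28 days = 800.8 kWh
First 600 kWh × €0.077 = €46.20
Remaining 200.8 kWh × €0.131 = €26.30
Energy charge = €72.50; + service €17.83 = €90.33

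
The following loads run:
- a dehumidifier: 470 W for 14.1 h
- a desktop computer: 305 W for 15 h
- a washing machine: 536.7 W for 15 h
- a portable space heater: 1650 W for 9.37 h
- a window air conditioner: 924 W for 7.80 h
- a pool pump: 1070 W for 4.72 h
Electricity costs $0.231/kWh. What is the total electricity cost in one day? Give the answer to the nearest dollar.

$11

dehumidifier: 470 W × 14.1 h = 6,627 Wh = 6.627 kWh
desktop computer: 305 W × 15 h = 4,575 Wh = 4.575 kWh
washing machine: 536.7 W × 15 h = 8,051 Wh = 8.051 kWh
portable space heater: 1650 W × 9.37 h = 15,460 Wh = 15.46 kWh
window air conditioner: 924 W × 7.80 h = 7,207 Wh = 7.207 kWh
pool pump: 1070 W × 4.72 h = 5,050 Wh = 5.05 kWh
Total energy = 6.627 + 4.575 + 8.051 + 15.46 + 7.207 + 5.05 = 46.97 kWh
Cost = 46.97 kWh × $0.231 = $10.85 ≈ $11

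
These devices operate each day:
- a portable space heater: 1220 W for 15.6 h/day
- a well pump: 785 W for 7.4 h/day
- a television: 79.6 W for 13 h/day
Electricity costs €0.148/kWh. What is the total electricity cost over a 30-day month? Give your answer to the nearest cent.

€114.89

portable space heater: 1220 W × 15.6 h × 30 d = 570,960 Wh = 571 kWh
well pump: 785 W × 7.4 h × 30 d = 174,270 Wh = 174.3 kWh
television: 79.6 W × 13 h × 30 d = 31,044 Wh = 31.04 kWh
Total energy = 571 + 174.3 + 31.04 = 776.3 kWh
Cost = 776.3 kWh × €0.148 = €114.89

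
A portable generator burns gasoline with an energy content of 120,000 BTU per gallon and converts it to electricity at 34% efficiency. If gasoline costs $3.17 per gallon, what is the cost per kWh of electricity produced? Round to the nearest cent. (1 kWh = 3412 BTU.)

Electrical output per gallon = 120,000 BTU × 0.34 / 3412 BTU/kWh = 11.96 kWh
Cost per kWh = $3.17 / 11.96 kWh = $0.265

$0.27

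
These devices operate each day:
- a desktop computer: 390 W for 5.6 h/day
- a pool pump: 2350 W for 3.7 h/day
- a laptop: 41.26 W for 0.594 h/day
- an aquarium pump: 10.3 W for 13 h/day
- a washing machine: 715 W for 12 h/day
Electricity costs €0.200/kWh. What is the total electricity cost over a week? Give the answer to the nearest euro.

desktop computer: 390 W × 5.6 h × 7 d = 15,288 Wh = 15.29 kWh
pool pump: 2350 W × 3.7 h × 7 d = 60,865 Wh = 60.87 kWh
laptop: 41.26 W × 0.594 h × 7 d = 172 Wh = 0.1716 kWh
aquarium pump: 10.3 W × 13 h × 7 d = 937 Wh = 0.9373 kWh
washing machine: 715 W × 12 h × 7 d = 60,060 Wh = 60.06 kWh
Total energy = 15.29 + 60.87 + 0.1716 + 0.9373 + 60.06 = 137.3 kWh
Cost = 137.3 kWh × €0.200 = €27.46 ≈ €27

€27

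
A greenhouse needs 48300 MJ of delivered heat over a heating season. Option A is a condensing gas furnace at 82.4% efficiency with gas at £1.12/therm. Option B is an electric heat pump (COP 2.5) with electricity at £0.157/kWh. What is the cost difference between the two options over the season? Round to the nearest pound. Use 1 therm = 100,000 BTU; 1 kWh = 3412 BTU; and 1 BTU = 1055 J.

£220

Heat load = 48300 MJ = 48,300,000,000 J / 1055 = 45,781,991 BTU
Gas: input = 45,781,991 / 0.824 = 55,560,668 BTU = 555.6 therm → 555.6 × £1.12 = £622.28
Heat pump: 45,781,991 BTU / 3412 = 13,420 kWh heat; / 2.5 = 5,367 kWh in → × £0.157 = £842.65
Difference = |£622.28 − £842.65| = £220.37 ≈ £220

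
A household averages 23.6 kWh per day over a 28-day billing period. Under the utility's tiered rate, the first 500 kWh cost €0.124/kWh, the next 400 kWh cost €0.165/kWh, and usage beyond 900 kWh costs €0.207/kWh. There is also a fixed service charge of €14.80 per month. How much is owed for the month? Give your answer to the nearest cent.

Usage = 23.6 kWh/day × 28 days = 660.8 kWh
First 500 kWh × €0.124 = €62.00
Next 160.8 kWh × €0.165 = €26.53
Remaining tier: 0 kWh (not reached)
Energy charge = €88.53; + service €14.80 = €103.33

€103.33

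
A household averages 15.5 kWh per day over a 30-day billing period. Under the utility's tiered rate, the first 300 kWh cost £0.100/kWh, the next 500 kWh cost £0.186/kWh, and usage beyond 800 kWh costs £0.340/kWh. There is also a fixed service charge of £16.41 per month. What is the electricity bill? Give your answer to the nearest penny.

Usage = 15.5 kWh/day × 30 days = 465 kWh
First 300 kWh × £0.100 = £30.00
Next 165 kWh × £0.186 = £30.69
Remaining tier: 0 kWh (not reached)
Energy charge = £60.69; + service £16.41 = £77.10

£77.10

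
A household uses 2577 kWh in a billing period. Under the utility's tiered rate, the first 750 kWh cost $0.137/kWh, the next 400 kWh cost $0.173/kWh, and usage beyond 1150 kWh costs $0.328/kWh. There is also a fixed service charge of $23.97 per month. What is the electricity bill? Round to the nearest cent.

$663.98

First 750 kWh × $0.137 = $102.75
Next 400 kWh × $0.173 = $69.20
Remaining 1427 kWh × $0.328 = $468.06
Energy charge = $640.01; + service $23.97 = $663.98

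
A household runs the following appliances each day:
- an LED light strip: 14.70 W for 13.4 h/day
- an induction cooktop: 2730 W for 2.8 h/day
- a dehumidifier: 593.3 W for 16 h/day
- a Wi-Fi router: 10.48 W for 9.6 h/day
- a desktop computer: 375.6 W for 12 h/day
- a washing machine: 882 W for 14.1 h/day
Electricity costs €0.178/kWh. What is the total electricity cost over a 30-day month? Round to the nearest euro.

€184

LED light strip: 14.70 W × 13.4 h × 30 d = 5,909 Wh = 5.909 kWh
induction cooktop: 2730 W × 2.8 h × 30 d = 229,320 Wh = 229.3 kWh
dehumidifier: 593.3 W × 16 h × 30 d = 284,784 Wh = 284.8 kWh
Wi-Fi router: 10.48 W × 9.6 h × 30 d = 3,018 Wh = 3.018 kWh
desktop computer: 375.6 W × 12 h × 30 d = 135,216 Wh = 135.2 kWh
washing machine: 882 W × 14.1 h × 30 d = 373,086 Wh = 373.1 kWh
Total energy = 5.909 + 229.3 + 284.8 + 3.018 + 135.2 + 373.1 = 1,031 kWh
Cost = 1,031 kWh × €0.178 = €183.58 ≈ €184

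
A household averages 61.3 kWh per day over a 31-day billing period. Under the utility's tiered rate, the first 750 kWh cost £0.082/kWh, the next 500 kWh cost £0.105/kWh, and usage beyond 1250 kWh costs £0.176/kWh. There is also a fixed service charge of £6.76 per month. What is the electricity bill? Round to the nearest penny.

Usage = 61.3 kWh/day × 31 days = 1900.3 kWh
First 750 kWh × £0.082 = £61.50
Next 500 kWh × £0.105 = £52.50
Remaining 650.3 kWh × £0.176 = £114.45
Energy charge = £228.45; + service £6.76 = £235.21

£235.21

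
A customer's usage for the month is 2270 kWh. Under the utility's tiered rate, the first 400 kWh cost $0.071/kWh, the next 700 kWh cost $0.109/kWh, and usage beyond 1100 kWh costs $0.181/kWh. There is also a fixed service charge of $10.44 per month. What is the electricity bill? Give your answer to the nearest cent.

$326.91

First 400 kWh × $0.071 = $28.40
Next 700 kWh × $0.109 = $76.30
Remaining 1170 kWh × $0.181 = $211.77
Energy charge = $316.47; + service $10.44 = $326.91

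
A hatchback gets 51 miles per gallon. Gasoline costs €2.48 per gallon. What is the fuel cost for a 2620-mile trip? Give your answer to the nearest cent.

Fuel = 2620 mi / 51 mpg = 51.37 gal
Cost = 51.37 gal × €2.48/gal = €127.40

€127.40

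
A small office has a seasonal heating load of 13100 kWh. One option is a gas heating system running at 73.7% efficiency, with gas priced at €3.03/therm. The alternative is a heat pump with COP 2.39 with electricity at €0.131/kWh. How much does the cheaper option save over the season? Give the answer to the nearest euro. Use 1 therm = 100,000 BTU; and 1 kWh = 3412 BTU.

Heat load = 13100 kWh × 3412 = 44,697,200 BTU
Gas: input = 44,697,200 / 0.737 = 60,647,490 BTU = 606.5 therm → 606.5 × €3.03 = €1,837.62
Heat pump: 44,697,200 BTU / 3412 = 13,100 kWh heat; / 2.39 = 5,481 kWh in → × €0.131 = €718.03
Difference = |€1,837.62 − €718.03| = €1,119.59 ≈ €1120

€1120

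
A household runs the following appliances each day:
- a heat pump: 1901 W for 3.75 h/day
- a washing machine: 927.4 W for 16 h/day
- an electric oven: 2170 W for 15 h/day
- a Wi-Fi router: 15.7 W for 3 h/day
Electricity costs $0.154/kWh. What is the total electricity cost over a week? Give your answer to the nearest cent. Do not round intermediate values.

heat pump: 1901 W × 3.75 h × 7 d = 49,901 Wh = 49.9 kWh
washing machine: 927.4 W × 16 h × 7 d = 103,869 Wh = 103.9 kWh
electric oven: 2170 W × 15 h × 7 d = 227,850 Wh = 227.8 kWh
Wi-Fi router: 15.7 W × 3 h × 7 d = 330 Wh = 0.3297 kWh
Total energy = 49.9 + 103.9 + 227.8 + 0.3297 = 381.9 kWh
Cost = 381.9 kWh × $0.154 = $58.82

$58.82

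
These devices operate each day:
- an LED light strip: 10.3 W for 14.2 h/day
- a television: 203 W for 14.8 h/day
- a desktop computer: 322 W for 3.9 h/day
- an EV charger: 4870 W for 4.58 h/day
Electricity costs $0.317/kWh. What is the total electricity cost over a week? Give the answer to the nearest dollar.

LED light strip: 10.3 W × 14.2 h × 7 d = 1,024 Wh = 1.024 kWh
television: 203 W × 14.8 h × 7 d = 21,031 Wh = 21.03 kWh
desktop computer: 322 W × 3.9 h × 7 d = 8,791 Wh = 8.791 kWh
EV charger: 4870 W × 4.58 h × 7 d = 156,132 Wh = 156.1 kWh
Total energy = 1.024 + 21.03 + 8.791 + 156.1 = 187 kWh
Cost = 187 kWh × $0.317 = $59.27 ≈ $59

$59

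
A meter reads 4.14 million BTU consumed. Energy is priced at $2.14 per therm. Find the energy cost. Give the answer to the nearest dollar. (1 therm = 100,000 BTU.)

4.14 million BTU × (10 therm/million BTU) = 41.4 therm
Cost = 41.4 therm × $2.14/therm = $88.60 ≈ $89

$89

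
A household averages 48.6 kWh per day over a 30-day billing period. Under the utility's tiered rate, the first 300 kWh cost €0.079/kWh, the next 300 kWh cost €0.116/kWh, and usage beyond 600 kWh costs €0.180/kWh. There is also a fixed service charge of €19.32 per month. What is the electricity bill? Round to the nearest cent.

€232.26

Usage = 48.6 kWh/day × 30 days = 1458 kWh
First 300 kWh × €0.079 = €23.70
Next 300 kWh × €0.116 = €34.80
Remaining 858 kWh × €0.180 = €154.44
Energy charge = €212.94; + service €19.32 = €232.26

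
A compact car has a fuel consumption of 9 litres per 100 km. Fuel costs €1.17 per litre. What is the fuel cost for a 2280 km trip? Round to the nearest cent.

€240.08

Fuel = 9 L/100 km × 2280 km / 100 = 205.2 L
Cost = 205.2 L × €1.17/L = €240.08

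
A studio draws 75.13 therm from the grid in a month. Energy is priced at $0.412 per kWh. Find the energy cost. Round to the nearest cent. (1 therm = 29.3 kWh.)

$906.94

75.13 therm × (29.3 kWh/therm) = 2,201 kWh
Cost = 2,201 kWh × $0.412/kWh = $906.94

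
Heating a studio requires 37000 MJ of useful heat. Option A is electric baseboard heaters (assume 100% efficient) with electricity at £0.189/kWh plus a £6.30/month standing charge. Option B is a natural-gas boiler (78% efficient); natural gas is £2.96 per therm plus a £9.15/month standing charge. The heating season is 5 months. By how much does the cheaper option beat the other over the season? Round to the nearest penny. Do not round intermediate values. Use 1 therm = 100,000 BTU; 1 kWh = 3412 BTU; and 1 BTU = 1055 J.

£597.53

Heat load = 37000 MJ = 37,000,000,000 J / 1055 = 35,071,090 BTU
Gas: input = 35,071,090 / 0.78 = 44,962,936 BTU = 449.6 therm → 449.6 × £2.96 = £1,330.90; + 5 × £9.15 standing = £1,376.65
Electric: 35,071,090 BTU / 3412 = 10,280 kWh → × £0.189 = £1,942.68; + 5 × £6.30 standing = £1,974.18
Difference = |£1,376.65 − £1,974.18| = £597.53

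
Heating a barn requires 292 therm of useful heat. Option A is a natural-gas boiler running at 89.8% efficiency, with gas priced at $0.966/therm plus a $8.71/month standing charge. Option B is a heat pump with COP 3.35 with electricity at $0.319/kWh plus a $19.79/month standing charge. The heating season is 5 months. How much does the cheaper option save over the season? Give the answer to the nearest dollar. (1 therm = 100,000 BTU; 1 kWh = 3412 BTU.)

Heat load = 292 therm × 100,000 = 29,200,000 BTU
Gas: input = 29,200,000 / 0.898 = 32,516,704 BTU = 325.2 therm → 325.2 × $0.966 = $314.11; + 5 × $8.71 standing = $357.66
Heat pump: 29,200,000 BTU / 3412 = 8,558 kWh heat; / 3.35 = 2,555 kWh in → × $0.319 = $814.93; + 5 × $19.79 standing = $913.88
Difference = |$357.66 − $913.88| = $556.22 ≈ $556

$556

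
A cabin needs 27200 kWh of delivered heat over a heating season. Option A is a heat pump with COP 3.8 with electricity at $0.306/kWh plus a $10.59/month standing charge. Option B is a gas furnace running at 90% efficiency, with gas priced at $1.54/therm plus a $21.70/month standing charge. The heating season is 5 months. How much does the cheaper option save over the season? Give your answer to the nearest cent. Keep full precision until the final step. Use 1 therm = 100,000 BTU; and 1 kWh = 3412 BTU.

Heat load = 27200 kWh × 3412 = 92,806,400 BTU
Gas: input = 92,806,400 / 0.90 = 103,118,222 BTU = 1,031 therm → 1,031 × $1.54 = $1,588.02; + 5 × $21.70 standing = $1,696.52
Heat pump: 92,806,400 BTU / 3412 = 27,200 kWh heat; / 3.8 = 7,158 kWh in → × $0.306 = $2,190.32; + 5 × $10.59 standing = $2,243.27
Difference = |$1,696.52 − $2,243.27| = $546.75

$546.75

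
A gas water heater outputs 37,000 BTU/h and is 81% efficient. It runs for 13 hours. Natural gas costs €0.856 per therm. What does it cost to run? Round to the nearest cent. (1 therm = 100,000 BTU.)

Heat delivered = 37,000 BTU/h × 13 h = 481,000 BTU
Gas input = 481,000 / 0.810 = 593,827 BTU
= 593,827 / 100,000 = 5.938 therm
Cost = 5.938 × €0.856/therm = €5.08

€5.08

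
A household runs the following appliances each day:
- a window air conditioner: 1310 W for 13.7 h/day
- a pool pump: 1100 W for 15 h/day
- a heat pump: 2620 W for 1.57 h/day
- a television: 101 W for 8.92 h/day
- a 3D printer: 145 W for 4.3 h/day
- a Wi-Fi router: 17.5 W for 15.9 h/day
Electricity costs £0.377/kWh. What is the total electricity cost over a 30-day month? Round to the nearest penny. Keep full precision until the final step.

£456.51

window air conditioner: 1310 W × 13.7 h × 30 d = 538,410 Wh = 538.4 kWh
pool pump: 1100 W × 15 h × 30 d = 495,000 Wh = 495 kWh
heat pump: 2620 W × 1.57 h × 30 d = 123,402 Wh = 123.4 kWh
television: 101 W × 8.92 h × 30 d = 27,028 Wh = 27.03 kWh
3D printer: 145 W × 4.3 h × 30 d = 18,705 Wh = 18.7 kWh
Wi-Fi router: 17.5 W × 15.9 h × 30 d = 8,348 Wh = 8.348 kWh
Total energy = 538.4 + 495 + 123.4 + 27.03 + 18.7 + 8.348 = 1,211 kWh
Cost = 1,211 kWh × £0.377 = £456.51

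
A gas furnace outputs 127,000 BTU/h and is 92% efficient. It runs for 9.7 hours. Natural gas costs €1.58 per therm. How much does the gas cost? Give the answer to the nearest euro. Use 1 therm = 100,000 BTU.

€21

Heat delivered = 127,000 BTU/h × 9.7 h = 1,231,900 BTU
Gas input = 1,231,900 / 0.92 = 1,339,022 BTU
= 1,339,022 / 100,000 = 13.39 therm
Cost = 13.39 × €1.58/therm = €21.16 ≈ €21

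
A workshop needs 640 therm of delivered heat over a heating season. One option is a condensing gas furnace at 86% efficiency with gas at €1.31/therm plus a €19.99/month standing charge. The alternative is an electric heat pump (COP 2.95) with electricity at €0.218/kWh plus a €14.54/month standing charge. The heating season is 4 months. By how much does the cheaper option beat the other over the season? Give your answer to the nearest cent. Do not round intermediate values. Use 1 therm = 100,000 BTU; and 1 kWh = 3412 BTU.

Heat load = 640 therm × 100,000 = 64,000,000 BTU
Gas: input = 64,000,000 / 0.86 = 74,418,605 BTU = 744.2 therm → 744.2 × €1.31 = €974.88; + 4 × €19.99 standing = €1,054.84
Heat pump: 64,000,000 BTU / 3412 = 18,760 kWh heat; / 2.95 = 6,358 kWh in → × €0.218 = €1,386.13; + 4 × €14.54 standing = €1,444.29
Difference = |€1,054.84 − €1,444.29| = €389.45

€389.45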